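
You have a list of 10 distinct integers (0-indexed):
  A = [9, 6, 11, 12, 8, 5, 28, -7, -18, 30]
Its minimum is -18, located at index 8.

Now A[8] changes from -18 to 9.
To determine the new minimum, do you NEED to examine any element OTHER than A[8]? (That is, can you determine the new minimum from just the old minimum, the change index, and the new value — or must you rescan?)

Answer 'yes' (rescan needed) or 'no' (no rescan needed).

Old min = -18 at index 8
Change at index 8: -18 -> 9
Index 8 WAS the min and new value 9 > old min -18. Must rescan other elements to find the new min.
Needs rescan: yes

Answer: yes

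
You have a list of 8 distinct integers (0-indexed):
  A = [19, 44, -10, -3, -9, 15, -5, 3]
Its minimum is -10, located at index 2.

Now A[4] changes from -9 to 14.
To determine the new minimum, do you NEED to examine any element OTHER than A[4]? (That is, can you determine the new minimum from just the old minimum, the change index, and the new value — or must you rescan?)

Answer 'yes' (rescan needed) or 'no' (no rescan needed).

Old min = -10 at index 2
Change at index 4: -9 -> 14
Index 4 was NOT the min. New min = min(-10, 14). No rescan of other elements needed.
Needs rescan: no

Answer: no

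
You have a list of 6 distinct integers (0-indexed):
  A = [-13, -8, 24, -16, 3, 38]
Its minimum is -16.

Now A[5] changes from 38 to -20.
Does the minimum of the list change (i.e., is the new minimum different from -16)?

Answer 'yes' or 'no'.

Answer: yes

Derivation:
Old min = -16
Change: A[5] 38 -> -20
Changed element was NOT the min; min changes only if -20 < -16.
New min = -20; changed? yes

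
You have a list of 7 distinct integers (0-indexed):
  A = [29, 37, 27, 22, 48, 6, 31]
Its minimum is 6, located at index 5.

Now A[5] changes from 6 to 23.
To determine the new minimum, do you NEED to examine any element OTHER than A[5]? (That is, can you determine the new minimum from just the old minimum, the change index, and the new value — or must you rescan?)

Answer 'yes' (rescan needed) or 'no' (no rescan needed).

Answer: yes

Derivation:
Old min = 6 at index 5
Change at index 5: 6 -> 23
Index 5 WAS the min and new value 23 > old min 6. Must rescan other elements to find the new min.
Needs rescan: yes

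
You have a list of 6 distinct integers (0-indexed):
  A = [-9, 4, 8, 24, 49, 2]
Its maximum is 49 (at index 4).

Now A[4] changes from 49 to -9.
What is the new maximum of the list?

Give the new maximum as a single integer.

Old max = 49 (at index 4)
Change: A[4] 49 -> -9
Changed element WAS the max -> may need rescan.
  Max of remaining elements: 24
  New max = max(-9, 24) = 24

Answer: 24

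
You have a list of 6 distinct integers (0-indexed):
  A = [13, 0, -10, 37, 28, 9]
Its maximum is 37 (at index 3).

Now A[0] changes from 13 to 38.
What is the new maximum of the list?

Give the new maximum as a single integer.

Old max = 37 (at index 3)
Change: A[0] 13 -> 38
Changed element was NOT the old max.
  New max = max(old_max, new_val) = max(37, 38) = 38

Answer: 38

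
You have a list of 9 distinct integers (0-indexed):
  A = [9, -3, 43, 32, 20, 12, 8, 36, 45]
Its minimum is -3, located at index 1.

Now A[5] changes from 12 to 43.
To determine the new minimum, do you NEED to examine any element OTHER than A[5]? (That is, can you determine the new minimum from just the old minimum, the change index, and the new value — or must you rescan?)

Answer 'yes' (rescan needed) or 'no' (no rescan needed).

Answer: no

Derivation:
Old min = -3 at index 1
Change at index 5: 12 -> 43
Index 5 was NOT the min. New min = min(-3, 43). No rescan of other elements needed.
Needs rescan: no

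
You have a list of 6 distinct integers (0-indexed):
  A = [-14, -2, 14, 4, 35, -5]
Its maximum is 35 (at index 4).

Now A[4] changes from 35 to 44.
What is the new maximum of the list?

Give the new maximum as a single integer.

Answer: 44

Derivation:
Old max = 35 (at index 4)
Change: A[4] 35 -> 44
Changed element WAS the max -> may need rescan.
  Max of remaining elements: 14
  New max = max(44, 14) = 44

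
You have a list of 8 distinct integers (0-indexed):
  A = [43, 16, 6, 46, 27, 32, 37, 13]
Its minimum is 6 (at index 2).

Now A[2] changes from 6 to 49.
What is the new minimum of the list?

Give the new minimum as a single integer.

Answer: 13

Derivation:
Old min = 6 (at index 2)
Change: A[2] 6 -> 49
Changed element WAS the min. Need to check: is 49 still <= all others?
  Min of remaining elements: 13
  New min = min(49, 13) = 13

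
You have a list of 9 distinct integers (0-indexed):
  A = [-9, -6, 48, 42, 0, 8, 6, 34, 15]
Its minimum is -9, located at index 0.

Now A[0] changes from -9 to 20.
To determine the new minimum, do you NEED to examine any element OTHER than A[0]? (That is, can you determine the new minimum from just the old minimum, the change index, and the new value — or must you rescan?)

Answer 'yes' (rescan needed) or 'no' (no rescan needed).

Old min = -9 at index 0
Change at index 0: -9 -> 20
Index 0 WAS the min and new value 20 > old min -9. Must rescan other elements to find the new min.
Needs rescan: yes

Answer: yes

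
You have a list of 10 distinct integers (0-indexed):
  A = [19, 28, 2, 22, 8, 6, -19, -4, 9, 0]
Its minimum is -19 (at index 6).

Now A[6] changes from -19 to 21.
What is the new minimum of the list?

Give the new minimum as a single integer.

Answer: -4

Derivation:
Old min = -19 (at index 6)
Change: A[6] -19 -> 21
Changed element WAS the min. Need to check: is 21 still <= all others?
  Min of remaining elements: -4
  New min = min(21, -4) = -4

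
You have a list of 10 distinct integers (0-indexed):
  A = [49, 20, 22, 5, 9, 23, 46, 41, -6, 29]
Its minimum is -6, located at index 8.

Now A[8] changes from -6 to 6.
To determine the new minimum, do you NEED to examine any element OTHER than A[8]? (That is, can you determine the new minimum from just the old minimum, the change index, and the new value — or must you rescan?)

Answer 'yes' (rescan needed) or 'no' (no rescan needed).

Answer: yes

Derivation:
Old min = -6 at index 8
Change at index 8: -6 -> 6
Index 8 WAS the min and new value 6 > old min -6. Must rescan other elements to find the new min.
Needs rescan: yes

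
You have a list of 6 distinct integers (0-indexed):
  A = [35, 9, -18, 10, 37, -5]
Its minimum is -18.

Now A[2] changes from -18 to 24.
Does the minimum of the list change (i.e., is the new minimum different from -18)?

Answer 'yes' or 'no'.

Answer: yes

Derivation:
Old min = -18
Change: A[2] -18 -> 24
Changed element was the min; new min must be rechecked.
New min = -5; changed? yes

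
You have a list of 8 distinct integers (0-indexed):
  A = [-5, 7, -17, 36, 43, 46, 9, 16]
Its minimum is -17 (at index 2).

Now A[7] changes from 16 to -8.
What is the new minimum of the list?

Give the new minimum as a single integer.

Old min = -17 (at index 2)
Change: A[7] 16 -> -8
Changed element was NOT the old min.
  New min = min(old_min, new_val) = min(-17, -8) = -17

Answer: -17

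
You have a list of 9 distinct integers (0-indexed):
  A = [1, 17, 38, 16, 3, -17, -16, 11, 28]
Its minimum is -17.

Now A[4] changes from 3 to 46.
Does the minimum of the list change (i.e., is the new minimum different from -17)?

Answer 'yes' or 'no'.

Answer: no

Derivation:
Old min = -17
Change: A[4] 3 -> 46
Changed element was NOT the min; min changes only if 46 < -17.
New min = -17; changed? no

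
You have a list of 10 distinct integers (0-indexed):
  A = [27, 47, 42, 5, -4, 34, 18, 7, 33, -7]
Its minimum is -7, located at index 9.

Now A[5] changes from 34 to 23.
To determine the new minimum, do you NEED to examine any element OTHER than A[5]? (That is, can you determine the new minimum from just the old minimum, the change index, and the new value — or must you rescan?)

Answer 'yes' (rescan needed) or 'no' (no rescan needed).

Old min = -7 at index 9
Change at index 5: 34 -> 23
Index 5 was NOT the min. New min = min(-7, 23). No rescan of other elements needed.
Needs rescan: no

Answer: no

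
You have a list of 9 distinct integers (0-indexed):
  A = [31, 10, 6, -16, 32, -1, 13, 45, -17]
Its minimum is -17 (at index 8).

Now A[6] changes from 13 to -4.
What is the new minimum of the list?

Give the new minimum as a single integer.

Answer: -17

Derivation:
Old min = -17 (at index 8)
Change: A[6] 13 -> -4
Changed element was NOT the old min.
  New min = min(old_min, new_val) = min(-17, -4) = -17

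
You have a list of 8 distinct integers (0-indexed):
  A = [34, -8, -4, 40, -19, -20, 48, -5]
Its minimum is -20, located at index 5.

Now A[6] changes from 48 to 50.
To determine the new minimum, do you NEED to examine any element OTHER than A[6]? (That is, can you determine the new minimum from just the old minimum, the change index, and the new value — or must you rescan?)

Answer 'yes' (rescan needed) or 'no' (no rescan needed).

Old min = -20 at index 5
Change at index 6: 48 -> 50
Index 6 was NOT the min. New min = min(-20, 50). No rescan of other elements needed.
Needs rescan: no

Answer: no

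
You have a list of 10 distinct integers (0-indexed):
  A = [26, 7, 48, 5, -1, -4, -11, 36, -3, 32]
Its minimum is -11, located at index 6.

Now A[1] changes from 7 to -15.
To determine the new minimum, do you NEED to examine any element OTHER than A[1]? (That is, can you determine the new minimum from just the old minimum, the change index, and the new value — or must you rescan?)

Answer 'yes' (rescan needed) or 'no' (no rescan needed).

Answer: no

Derivation:
Old min = -11 at index 6
Change at index 1: 7 -> -15
Index 1 was NOT the min. New min = min(-11, -15). No rescan of other elements needed.
Needs rescan: no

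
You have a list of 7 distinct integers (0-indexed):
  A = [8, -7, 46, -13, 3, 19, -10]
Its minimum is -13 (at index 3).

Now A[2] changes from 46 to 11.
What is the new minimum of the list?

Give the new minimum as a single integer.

Answer: -13

Derivation:
Old min = -13 (at index 3)
Change: A[2] 46 -> 11
Changed element was NOT the old min.
  New min = min(old_min, new_val) = min(-13, 11) = -13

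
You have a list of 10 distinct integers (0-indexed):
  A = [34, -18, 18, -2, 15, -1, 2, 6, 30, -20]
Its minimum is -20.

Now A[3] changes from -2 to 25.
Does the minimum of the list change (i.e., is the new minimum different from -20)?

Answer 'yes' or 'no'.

Old min = -20
Change: A[3] -2 -> 25
Changed element was NOT the min; min changes only if 25 < -20.
New min = -20; changed? no

Answer: no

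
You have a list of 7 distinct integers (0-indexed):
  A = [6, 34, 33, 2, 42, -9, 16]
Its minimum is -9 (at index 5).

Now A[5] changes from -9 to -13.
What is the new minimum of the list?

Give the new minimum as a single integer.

Answer: -13

Derivation:
Old min = -9 (at index 5)
Change: A[5] -9 -> -13
Changed element WAS the min. Need to check: is -13 still <= all others?
  Min of remaining elements: 2
  New min = min(-13, 2) = -13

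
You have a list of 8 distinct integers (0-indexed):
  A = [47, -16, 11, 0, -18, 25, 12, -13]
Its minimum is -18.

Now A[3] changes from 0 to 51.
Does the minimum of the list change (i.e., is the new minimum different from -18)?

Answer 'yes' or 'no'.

Old min = -18
Change: A[3] 0 -> 51
Changed element was NOT the min; min changes only if 51 < -18.
New min = -18; changed? no

Answer: no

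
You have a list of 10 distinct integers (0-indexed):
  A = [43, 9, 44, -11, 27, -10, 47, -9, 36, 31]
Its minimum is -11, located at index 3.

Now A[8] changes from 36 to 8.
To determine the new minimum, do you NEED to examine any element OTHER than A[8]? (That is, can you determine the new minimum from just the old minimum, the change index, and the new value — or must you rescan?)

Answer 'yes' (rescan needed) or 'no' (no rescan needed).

Answer: no

Derivation:
Old min = -11 at index 3
Change at index 8: 36 -> 8
Index 8 was NOT the min. New min = min(-11, 8). No rescan of other elements needed.
Needs rescan: no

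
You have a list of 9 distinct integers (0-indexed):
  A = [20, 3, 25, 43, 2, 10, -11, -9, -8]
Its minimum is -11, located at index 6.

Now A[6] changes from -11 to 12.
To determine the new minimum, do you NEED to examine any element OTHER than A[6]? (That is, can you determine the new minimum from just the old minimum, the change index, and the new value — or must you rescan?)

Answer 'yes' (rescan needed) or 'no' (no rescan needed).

Old min = -11 at index 6
Change at index 6: -11 -> 12
Index 6 WAS the min and new value 12 > old min -11. Must rescan other elements to find the new min.
Needs rescan: yes

Answer: yes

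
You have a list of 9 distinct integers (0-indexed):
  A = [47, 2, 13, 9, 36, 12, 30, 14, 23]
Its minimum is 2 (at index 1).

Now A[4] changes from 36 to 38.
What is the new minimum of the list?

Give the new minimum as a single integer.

Answer: 2

Derivation:
Old min = 2 (at index 1)
Change: A[4] 36 -> 38
Changed element was NOT the old min.
  New min = min(old_min, new_val) = min(2, 38) = 2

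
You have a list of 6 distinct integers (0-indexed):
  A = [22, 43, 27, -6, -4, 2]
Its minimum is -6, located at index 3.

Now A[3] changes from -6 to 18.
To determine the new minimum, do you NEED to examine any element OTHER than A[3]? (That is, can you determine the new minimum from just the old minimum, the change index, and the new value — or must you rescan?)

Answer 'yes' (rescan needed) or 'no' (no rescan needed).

Answer: yes

Derivation:
Old min = -6 at index 3
Change at index 3: -6 -> 18
Index 3 WAS the min and new value 18 > old min -6. Must rescan other elements to find the new min.
Needs rescan: yes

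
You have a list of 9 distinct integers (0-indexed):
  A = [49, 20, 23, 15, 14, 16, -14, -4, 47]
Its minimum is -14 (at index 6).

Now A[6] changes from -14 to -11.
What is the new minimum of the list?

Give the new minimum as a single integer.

Answer: -11

Derivation:
Old min = -14 (at index 6)
Change: A[6] -14 -> -11
Changed element WAS the min. Need to check: is -11 still <= all others?
  Min of remaining elements: -4
  New min = min(-11, -4) = -11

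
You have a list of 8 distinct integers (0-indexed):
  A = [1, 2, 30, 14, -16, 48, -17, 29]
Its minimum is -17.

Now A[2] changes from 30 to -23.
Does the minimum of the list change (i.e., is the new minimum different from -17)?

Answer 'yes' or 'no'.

Old min = -17
Change: A[2] 30 -> -23
Changed element was NOT the min; min changes only if -23 < -17.
New min = -23; changed? yes

Answer: yes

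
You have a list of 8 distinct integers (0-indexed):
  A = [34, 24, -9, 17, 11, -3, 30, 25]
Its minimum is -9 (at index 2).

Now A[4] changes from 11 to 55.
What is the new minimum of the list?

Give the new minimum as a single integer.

Answer: -9

Derivation:
Old min = -9 (at index 2)
Change: A[4] 11 -> 55
Changed element was NOT the old min.
  New min = min(old_min, new_val) = min(-9, 55) = -9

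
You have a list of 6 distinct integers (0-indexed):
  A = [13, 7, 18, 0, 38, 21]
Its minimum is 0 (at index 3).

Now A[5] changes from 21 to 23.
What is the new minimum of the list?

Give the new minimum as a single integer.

Old min = 0 (at index 3)
Change: A[5] 21 -> 23
Changed element was NOT the old min.
  New min = min(old_min, new_val) = min(0, 23) = 0

Answer: 0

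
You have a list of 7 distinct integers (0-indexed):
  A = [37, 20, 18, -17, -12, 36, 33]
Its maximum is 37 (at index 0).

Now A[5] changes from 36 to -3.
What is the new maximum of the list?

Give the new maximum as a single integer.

Old max = 37 (at index 0)
Change: A[5] 36 -> -3
Changed element was NOT the old max.
  New max = max(old_max, new_val) = max(37, -3) = 37

Answer: 37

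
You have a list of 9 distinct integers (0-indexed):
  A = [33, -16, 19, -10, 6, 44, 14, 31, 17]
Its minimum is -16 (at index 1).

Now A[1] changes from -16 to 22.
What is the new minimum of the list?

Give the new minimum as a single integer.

Answer: -10

Derivation:
Old min = -16 (at index 1)
Change: A[1] -16 -> 22
Changed element WAS the min. Need to check: is 22 still <= all others?
  Min of remaining elements: -10
  New min = min(22, -10) = -10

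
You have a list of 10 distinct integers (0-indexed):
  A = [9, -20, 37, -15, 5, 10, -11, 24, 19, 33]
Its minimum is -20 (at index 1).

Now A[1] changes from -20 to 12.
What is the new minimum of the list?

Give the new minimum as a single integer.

Old min = -20 (at index 1)
Change: A[1] -20 -> 12
Changed element WAS the min. Need to check: is 12 still <= all others?
  Min of remaining elements: -15
  New min = min(12, -15) = -15

Answer: -15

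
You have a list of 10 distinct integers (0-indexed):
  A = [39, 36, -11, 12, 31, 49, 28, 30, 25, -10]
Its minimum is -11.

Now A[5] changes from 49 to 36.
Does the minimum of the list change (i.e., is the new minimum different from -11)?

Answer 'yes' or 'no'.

Old min = -11
Change: A[5] 49 -> 36
Changed element was NOT the min; min changes only if 36 < -11.
New min = -11; changed? no

Answer: no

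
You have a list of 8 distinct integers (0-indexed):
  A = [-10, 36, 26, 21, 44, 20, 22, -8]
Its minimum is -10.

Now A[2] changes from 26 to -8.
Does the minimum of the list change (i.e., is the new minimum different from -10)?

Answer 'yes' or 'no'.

Old min = -10
Change: A[2] 26 -> -8
Changed element was NOT the min; min changes only if -8 < -10.
New min = -10; changed? no

Answer: no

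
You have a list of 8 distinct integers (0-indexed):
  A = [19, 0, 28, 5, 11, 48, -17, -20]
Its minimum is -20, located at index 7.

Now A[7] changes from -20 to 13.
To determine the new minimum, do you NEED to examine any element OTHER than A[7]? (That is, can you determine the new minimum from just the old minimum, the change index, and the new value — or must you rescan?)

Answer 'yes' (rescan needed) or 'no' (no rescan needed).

Answer: yes

Derivation:
Old min = -20 at index 7
Change at index 7: -20 -> 13
Index 7 WAS the min and new value 13 > old min -20. Must rescan other elements to find the new min.
Needs rescan: yes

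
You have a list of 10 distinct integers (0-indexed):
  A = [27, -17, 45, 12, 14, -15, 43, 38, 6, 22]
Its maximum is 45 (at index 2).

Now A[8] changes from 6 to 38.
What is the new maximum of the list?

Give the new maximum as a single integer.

Old max = 45 (at index 2)
Change: A[8] 6 -> 38
Changed element was NOT the old max.
  New max = max(old_max, new_val) = max(45, 38) = 45

Answer: 45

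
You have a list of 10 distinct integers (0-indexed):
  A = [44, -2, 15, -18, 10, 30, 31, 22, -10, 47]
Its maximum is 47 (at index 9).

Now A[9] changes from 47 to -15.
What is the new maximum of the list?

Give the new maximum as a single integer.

Answer: 44

Derivation:
Old max = 47 (at index 9)
Change: A[9] 47 -> -15
Changed element WAS the max -> may need rescan.
  Max of remaining elements: 44
  New max = max(-15, 44) = 44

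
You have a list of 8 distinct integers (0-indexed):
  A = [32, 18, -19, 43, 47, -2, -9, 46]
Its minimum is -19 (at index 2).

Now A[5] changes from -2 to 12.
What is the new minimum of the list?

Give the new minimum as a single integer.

Old min = -19 (at index 2)
Change: A[5] -2 -> 12
Changed element was NOT the old min.
  New min = min(old_min, new_val) = min(-19, 12) = -19

Answer: -19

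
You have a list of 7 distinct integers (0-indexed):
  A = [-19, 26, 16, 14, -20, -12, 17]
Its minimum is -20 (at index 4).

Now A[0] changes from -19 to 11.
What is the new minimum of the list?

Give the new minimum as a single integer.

Old min = -20 (at index 4)
Change: A[0] -19 -> 11
Changed element was NOT the old min.
  New min = min(old_min, new_val) = min(-20, 11) = -20

Answer: -20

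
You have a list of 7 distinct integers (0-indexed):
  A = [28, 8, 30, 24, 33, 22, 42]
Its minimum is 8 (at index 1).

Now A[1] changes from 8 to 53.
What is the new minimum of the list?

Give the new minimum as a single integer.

Old min = 8 (at index 1)
Change: A[1] 8 -> 53
Changed element WAS the min. Need to check: is 53 still <= all others?
  Min of remaining elements: 22
  New min = min(53, 22) = 22

Answer: 22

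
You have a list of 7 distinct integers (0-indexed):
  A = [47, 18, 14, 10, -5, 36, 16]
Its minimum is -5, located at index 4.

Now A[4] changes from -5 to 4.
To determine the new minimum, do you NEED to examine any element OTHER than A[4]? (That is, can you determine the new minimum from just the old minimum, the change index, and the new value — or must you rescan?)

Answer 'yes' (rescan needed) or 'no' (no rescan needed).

Answer: yes

Derivation:
Old min = -5 at index 4
Change at index 4: -5 -> 4
Index 4 WAS the min and new value 4 > old min -5. Must rescan other elements to find the new min.
Needs rescan: yes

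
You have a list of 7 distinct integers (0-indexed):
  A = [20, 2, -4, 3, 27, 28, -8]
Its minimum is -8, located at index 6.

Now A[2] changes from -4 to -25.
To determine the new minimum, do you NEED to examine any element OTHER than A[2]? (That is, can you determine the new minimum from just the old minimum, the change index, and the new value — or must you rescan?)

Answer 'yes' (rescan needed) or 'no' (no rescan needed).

Answer: no

Derivation:
Old min = -8 at index 6
Change at index 2: -4 -> -25
Index 2 was NOT the min. New min = min(-8, -25). No rescan of other elements needed.
Needs rescan: no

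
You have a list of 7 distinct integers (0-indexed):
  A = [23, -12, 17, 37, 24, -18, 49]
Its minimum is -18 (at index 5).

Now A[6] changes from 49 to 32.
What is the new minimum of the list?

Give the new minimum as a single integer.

Answer: -18

Derivation:
Old min = -18 (at index 5)
Change: A[6] 49 -> 32
Changed element was NOT the old min.
  New min = min(old_min, new_val) = min(-18, 32) = -18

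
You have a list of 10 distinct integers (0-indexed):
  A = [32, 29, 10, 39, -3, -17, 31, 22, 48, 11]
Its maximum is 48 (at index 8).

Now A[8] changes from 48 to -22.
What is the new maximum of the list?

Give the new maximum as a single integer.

Old max = 48 (at index 8)
Change: A[8] 48 -> -22
Changed element WAS the max -> may need rescan.
  Max of remaining elements: 39
  New max = max(-22, 39) = 39

Answer: 39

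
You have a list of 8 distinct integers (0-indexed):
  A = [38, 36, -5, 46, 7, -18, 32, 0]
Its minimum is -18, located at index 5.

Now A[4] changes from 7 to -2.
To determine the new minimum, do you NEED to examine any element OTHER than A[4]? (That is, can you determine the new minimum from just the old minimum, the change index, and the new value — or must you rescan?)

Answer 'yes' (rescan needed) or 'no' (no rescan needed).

Answer: no

Derivation:
Old min = -18 at index 5
Change at index 4: 7 -> -2
Index 4 was NOT the min. New min = min(-18, -2). No rescan of other elements needed.
Needs rescan: no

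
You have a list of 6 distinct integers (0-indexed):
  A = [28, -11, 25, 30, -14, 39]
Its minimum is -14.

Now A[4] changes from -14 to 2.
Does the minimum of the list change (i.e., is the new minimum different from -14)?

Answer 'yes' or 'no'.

Old min = -14
Change: A[4] -14 -> 2
Changed element was the min; new min must be rechecked.
New min = -11; changed? yes

Answer: yes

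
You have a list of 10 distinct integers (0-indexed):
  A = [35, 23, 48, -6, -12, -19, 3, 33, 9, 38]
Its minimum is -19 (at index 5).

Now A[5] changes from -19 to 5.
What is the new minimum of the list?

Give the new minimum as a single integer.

Answer: -12

Derivation:
Old min = -19 (at index 5)
Change: A[5] -19 -> 5
Changed element WAS the min. Need to check: is 5 still <= all others?
  Min of remaining elements: -12
  New min = min(5, -12) = -12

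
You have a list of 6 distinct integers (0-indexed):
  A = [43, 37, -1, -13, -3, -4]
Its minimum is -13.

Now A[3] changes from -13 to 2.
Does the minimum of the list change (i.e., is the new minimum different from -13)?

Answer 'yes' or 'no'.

Old min = -13
Change: A[3] -13 -> 2
Changed element was the min; new min must be rechecked.
New min = -4; changed? yes

Answer: yes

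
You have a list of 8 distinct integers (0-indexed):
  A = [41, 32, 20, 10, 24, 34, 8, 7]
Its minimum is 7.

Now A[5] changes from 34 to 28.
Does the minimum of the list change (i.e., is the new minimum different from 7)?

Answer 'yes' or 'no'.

Old min = 7
Change: A[5] 34 -> 28
Changed element was NOT the min; min changes only if 28 < 7.
New min = 7; changed? no

Answer: no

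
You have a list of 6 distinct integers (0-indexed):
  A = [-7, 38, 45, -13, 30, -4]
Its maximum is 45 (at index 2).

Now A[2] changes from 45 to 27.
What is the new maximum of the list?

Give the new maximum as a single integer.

Answer: 38

Derivation:
Old max = 45 (at index 2)
Change: A[2] 45 -> 27
Changed element WAS the max -> may need rescan.
  Max of remaining elements: 38
  New max = max(27, 38) = 38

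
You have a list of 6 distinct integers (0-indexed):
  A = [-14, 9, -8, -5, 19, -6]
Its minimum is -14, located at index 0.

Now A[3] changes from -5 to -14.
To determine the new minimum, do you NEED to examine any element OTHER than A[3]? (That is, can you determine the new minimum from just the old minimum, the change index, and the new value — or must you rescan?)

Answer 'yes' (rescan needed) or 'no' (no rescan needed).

Answer: no

Derivation:
Old min = -14 at index 0
Change at index 3: -5 -> -14
Index 3 was NOT the min. New min = min(-14, -14). No rescan of other elements needed.
Needs rescan: no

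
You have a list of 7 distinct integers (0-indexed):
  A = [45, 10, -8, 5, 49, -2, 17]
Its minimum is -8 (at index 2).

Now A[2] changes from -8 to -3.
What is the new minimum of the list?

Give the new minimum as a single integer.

Old min = -8 (at index 2)
Change: A[2] -8 -> -3
Changed element WAS the min. Need to check: is -3 still <= all others?
  Min of remaining elements: -2
  New min = min(-3, -2) = -3

Answer: -3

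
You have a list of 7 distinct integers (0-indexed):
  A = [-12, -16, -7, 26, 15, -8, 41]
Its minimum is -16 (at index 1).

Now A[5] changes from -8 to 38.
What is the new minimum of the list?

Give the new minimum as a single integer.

Answer: -16

Derivation:
Old min = -16 (at index 1)
Change: A[5] -8 -> 38
Changed element was NOT the old min.
  New min = min(old_min, new_val) = min(-16, 38) = -16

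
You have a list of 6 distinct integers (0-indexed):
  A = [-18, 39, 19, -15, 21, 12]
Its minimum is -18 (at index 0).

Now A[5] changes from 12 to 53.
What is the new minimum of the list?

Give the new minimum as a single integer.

Answer: -18

Derivation:
Old min = -18 (at index 0)
Change: A[5] 12 -> 53
Changed element was NOT the old min.
  New min = min(old_min, new_val) = min(-18, 53) = -18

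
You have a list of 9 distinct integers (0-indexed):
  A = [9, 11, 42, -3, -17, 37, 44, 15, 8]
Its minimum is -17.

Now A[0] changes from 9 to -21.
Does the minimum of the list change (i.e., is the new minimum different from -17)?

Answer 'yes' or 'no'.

Answer: yes

Derivation:
Old min = -17
Change: A[0] 9 -> -21
Changed element was NOT the min; min changes only if -21 < -17.
New min = -21; changed? yes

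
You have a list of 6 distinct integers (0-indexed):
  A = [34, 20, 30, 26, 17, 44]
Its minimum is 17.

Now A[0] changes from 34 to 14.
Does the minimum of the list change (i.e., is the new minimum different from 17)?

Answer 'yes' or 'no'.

Old min = 17
Change: A[0] 34 -> 14
Changed element was NOT the min; min changes only if 14 < 17.
New min = 14; changed? yes

Answer: yes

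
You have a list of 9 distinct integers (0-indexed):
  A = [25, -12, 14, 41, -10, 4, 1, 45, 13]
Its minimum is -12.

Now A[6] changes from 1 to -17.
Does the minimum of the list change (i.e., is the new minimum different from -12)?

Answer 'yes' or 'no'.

Answer: yes

Derivation:
Old min = -12
Change: A[6] 1 -> -17
Changed element was NOT the min; min changes only if -17 < -12.
New min = -17; changed? yes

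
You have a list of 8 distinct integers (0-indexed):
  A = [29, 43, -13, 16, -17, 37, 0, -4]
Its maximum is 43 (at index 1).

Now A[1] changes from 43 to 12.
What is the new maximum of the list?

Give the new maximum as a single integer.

Answer: 37

Derivation:
Old max = 43 (at index 1)
Change: A[1] 43 -> 12
Changed element WAS the max -> may need rescan.
  Max of remaining elements: 37
  New max = max(12, 37) = 37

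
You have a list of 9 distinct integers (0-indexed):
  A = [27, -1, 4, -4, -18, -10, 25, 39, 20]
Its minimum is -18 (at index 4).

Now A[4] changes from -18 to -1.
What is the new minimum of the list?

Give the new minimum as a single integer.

Answer: -10

Derivation:
Old min = -18 (at index 4)
Change: A[4] -18 -> -1
Changed element WAS the min. Need to check: is -1 still <= all others?
  Min of remaining elements: -10
  New min = min(-1, -10) = -10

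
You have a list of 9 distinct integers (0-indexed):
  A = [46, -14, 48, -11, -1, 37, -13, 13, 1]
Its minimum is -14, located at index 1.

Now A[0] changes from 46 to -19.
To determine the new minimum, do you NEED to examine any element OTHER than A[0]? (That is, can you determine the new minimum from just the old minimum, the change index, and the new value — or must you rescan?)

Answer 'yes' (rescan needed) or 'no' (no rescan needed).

Answer: no

Derivation:
Old min = -14 at index 1
Change at index 0: 46 -> -19
Index 0 was NOT the min. New min = min(-14, -19). No rescan of other elements needed.
Needs rescan: no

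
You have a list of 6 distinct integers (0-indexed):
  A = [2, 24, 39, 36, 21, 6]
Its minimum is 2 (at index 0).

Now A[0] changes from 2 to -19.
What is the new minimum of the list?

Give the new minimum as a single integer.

Answer: -19

Derivation:
Old min = 2 (at index 0)
Change: A[0] 2 -> -19
Changed element WAS the min. Need to check: is -19 still <= all others?
  Min of remaining elements: 6
  New min = min(-19, 6) = -19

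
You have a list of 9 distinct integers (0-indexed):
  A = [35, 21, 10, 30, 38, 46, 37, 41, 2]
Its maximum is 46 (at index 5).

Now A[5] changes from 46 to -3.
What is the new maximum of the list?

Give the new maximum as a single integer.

Old max = 46 (at index 5)
Change: A[5] 46 -> -3
Changed element WAS the max -> may need rescan.
  Max of remaining elements: 41
  New max = max(-3, 41) = 41

Answer: 41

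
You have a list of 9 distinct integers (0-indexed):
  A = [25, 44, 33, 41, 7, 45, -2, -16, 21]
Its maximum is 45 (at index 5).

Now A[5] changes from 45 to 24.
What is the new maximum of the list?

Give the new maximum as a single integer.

Old max = 45 (at index 5)
Change: A[5] 45 -> 24
Changed element WAS the max -> may need rescan.
  Max of remaining elements: 44
  New max = max(24, 44) = 44

Answer: 44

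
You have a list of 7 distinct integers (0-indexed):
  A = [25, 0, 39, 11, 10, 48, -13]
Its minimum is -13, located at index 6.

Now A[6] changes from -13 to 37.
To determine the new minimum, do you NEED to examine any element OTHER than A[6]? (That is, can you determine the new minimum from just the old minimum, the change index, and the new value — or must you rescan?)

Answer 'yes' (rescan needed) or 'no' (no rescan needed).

Answer: yes

Derivation:
Old min = -13 at index 6
Change at index 6: -13 -> 37
Index 6 WAS the min and new value 37 > old min -13. Must rescan other elements to find the new min.
Needs rescan: yes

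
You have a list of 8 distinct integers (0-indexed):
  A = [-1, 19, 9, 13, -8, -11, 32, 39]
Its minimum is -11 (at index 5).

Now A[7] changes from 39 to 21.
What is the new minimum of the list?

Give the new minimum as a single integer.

Answer: -11

Derivation:
Old min = -11 (at index 5)
Change: A[7] 39 -> 21
Changed element was NOT the old min.
  New min = min(old_min, new_val) = min(-11, 21) = -11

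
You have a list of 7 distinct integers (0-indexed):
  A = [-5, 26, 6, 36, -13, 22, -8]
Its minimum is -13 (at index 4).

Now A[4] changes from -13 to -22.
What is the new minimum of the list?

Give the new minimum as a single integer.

Answer: -22

Derivation:
Old min = -13 (at index 4)
Change: A[4] -13 -> -22
Changed element WAS the min. Need to check: is -22 still <= all others?
  Min of remaining elements: -8
  New min = min(-22, -8) = -22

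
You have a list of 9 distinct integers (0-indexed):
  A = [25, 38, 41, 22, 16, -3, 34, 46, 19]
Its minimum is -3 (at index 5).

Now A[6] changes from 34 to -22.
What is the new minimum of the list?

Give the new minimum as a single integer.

Old min = -3 (at index 5)
Change: A[6] 34 -> -22
Changed element was NOT the old min.
  New min = min(old_min, new_val) = min(-3, -22) = -22

Answer: -22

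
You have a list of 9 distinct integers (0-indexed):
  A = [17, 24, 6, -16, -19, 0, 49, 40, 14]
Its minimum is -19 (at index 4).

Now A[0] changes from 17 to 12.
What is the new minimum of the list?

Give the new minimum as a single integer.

Old min = -19 (at index 4)
Change: A[0] 17 -> 12
Changed element was NOT the old min.
  New min = min(old_min, new_val) = min(-19, 12) = -19

Answer: -19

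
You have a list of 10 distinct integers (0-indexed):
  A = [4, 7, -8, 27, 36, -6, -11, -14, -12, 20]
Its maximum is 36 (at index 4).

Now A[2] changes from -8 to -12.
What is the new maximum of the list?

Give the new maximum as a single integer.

Old max = 36 (at index 4)
Change: A[2] -8 -> -12
Changed element was NOT the old max.
  New max = max(old_max, new_val) = max(36, -12) = 36

Answer: 36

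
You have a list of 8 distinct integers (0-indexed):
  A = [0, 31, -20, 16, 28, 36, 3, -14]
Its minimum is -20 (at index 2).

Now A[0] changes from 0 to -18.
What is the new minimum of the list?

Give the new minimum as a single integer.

Answer: -20

Derivation:
Old min = -20 (at index 2)
Change: A[0] 0 -> -18
Changed element was NOT the old min.
  New min = min(old_min, new_val) = min(-20, -18) = -20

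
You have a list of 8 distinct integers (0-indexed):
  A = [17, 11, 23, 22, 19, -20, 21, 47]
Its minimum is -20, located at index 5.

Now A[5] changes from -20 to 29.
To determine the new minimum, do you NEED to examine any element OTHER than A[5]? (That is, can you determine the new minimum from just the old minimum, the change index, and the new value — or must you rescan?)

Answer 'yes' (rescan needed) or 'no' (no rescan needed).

Answer: yes

Derivation:
Old min = -20 at index 5
Change at index 5: -20 -> 29
Index 5 WAS the min and new value 29 > old min -20. Must rescan other elements to find the new min.
Needs rescan: yes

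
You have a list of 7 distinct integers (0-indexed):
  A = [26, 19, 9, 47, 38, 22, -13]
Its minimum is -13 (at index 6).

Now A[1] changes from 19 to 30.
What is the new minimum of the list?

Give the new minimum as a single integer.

Answer: -13

Derivation:
Old min = -13 (at index 6)
Change: A[1] 19 -> 30
Changed element was NOT the old min.
  New min = min(old_min, new_val) = min(-13, 30) = -13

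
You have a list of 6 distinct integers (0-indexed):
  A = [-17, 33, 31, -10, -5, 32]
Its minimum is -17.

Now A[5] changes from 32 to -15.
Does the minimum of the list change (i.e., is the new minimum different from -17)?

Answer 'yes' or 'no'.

Answer: no

Derivation:
Old min = -17
Change: A[5] 32 -> -15
Changed element was NOT the min; min changes only if -15 < -17.
New min = -17; changed? no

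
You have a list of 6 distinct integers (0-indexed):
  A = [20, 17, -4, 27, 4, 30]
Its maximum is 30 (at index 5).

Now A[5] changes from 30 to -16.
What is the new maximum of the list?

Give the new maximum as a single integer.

Old max = 30 (at index 5)
Change: A[5] 30 -> -16
Changed element WAS the max -> may need rescan.
  Max of remaining elements: 27
  New max = max(-16, 27) = 27

Answer: 27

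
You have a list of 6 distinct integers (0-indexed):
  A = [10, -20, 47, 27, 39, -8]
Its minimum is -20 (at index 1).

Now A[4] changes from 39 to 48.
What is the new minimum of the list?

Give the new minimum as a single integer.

Old min = -20 (at index 1)
Change: A[4] 39 -> 48
Changed element was NOT the old min.
  New min = min(old_min, new_val) = min(-20, 48) = -20

Answer: -20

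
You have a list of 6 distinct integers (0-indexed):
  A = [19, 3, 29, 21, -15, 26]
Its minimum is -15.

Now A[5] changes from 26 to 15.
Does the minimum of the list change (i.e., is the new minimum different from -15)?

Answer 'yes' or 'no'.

Old min = -15
Change: A[5] 26 -> 15
Changed element was NOT the min; min changes only if 15 < -15.
New min = -15; changed? no

Answer: no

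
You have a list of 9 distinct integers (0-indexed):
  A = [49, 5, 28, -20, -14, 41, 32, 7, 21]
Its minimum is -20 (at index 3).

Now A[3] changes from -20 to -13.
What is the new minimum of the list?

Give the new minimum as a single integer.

Answer: -14

Derivation:
Old min = -20 (at index 3)
Change: A[3] -20 -> -13
Changed element WAS the min. Need to check: is -13 still <= all others?
  Min of remaining elements: -14
  New min = min(-13, -14) = -14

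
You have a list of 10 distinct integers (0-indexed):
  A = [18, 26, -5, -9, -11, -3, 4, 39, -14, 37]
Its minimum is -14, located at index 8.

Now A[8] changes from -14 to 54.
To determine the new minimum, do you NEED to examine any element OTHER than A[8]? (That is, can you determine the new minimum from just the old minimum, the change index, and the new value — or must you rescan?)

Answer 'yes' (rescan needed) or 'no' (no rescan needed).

Answer: yes

Derivation:
Old min = -14 at index 8
Change at index 8: -14 -> 54
Index 8 WAS the min and new value 54 > old min -14. Must rescan other elements to find the new min.
Needs rescan: yes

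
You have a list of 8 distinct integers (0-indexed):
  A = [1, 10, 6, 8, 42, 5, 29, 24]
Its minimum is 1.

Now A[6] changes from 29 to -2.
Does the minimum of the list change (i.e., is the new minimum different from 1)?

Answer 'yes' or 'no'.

Old min = 1
Change: A[6] 29 -> -2
Changed element was NOT the min; min changes only if -2 < 1.
New min = -2; changed? yes

Answer: yes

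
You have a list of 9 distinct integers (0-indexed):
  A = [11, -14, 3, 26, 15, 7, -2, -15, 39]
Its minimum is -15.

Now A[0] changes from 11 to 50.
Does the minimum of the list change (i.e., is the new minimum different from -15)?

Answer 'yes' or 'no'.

Answer: no

Derivation:
Old min = -15
Change: A[0] 11 -> 50
Changed element was NOT the min; min changes only if 50 < -15.
New min = -15; changed? no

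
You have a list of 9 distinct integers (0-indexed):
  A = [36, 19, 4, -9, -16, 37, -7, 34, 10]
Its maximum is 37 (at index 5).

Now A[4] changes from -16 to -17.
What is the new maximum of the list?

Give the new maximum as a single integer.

Old max = 37 (at index 5)
Change: A[4] -16 -> -17
Changed element was NOT the old max.
  New max = max(old_max, new_val) = max(37, -17) = 37

Answer: 37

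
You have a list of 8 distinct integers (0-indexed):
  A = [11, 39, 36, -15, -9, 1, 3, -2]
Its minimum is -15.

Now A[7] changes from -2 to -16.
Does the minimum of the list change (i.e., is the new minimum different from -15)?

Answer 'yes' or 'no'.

Old min = -15
Change: A[7] -2 -> -16
Changed element was NOT the min; min changes only if -16 < -15.
New min = -16; changed? yes

Answer: yes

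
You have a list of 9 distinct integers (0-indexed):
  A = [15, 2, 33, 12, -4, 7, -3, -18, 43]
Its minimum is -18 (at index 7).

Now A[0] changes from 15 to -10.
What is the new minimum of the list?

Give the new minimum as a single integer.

Answer: -18

Derivation:
Old min = -18 (at index 7)
Change: A[0] 15 -> -10
Changed element was NOT the old min.
  New min = min(old_min, new_val) = min(-18, -10) = -18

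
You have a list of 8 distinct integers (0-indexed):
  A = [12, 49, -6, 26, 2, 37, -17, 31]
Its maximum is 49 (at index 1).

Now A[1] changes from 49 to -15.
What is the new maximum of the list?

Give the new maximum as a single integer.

Answer: 37

Derivation:
Old max = 49 (at index 1)
Change: A[1] 49 -> -15
Changed element WAS the max -> may need rescan.
  Max of remaining elements: 37
  New max = max(-15, 37) = 37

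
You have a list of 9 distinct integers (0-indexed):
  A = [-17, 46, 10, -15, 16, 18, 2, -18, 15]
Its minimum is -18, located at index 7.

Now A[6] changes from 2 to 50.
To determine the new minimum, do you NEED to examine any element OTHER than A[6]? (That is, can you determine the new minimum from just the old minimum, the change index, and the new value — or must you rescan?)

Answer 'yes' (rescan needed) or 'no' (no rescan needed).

Answer: no

Derivation:
Old min = -18 at index 7
Change at index 6: 2 -> 50
Index 6 was NOT the min. New min = min(-18, 50). No rescan of other elements needed.
Needs rescan: no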